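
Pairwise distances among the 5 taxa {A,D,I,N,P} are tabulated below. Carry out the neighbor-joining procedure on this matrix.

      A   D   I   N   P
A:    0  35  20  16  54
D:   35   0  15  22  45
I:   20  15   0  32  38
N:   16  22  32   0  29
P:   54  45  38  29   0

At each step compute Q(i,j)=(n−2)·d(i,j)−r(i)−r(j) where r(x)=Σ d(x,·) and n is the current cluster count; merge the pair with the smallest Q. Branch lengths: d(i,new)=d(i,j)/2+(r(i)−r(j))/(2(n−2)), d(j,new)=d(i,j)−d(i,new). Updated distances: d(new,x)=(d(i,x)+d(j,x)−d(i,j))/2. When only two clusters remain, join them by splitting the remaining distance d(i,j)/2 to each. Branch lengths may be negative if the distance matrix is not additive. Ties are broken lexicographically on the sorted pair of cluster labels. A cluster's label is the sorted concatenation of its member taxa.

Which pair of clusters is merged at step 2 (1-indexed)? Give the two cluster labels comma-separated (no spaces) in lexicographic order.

step 1: merge (N,P) at d=29, Q=-178; branch lengths N→10/3, P→77/3; new cluster NP
  updated: d(A,NP)=41/2, d(D,NP)=19, d(I,NP)=41/2
step 2: merge (A,NP) at d=41/2, Q=-189/2; branch lengths A→113/8, NP→51/8; new cluster ANP
  updated: d(ANP,D)=67/4, d(ANP,I)=10
step 3: merge (ANP,D) at d=67/4, Q=-167/4; branch lengths ANP→47/8, D→87/8; new cluster ADNP
  updated: d(ADNP,I)=33/8
step 4: merge (ADNP,I) at d=33/8; branch lengths ADNP→33/16, I→33/16; new cluster ADINP
final tree: (((A:113/8,(N:10/3,P:77/3):51/8):47/8,D:87/8):33/16,I:33/16)
total length: 563/8

A,NP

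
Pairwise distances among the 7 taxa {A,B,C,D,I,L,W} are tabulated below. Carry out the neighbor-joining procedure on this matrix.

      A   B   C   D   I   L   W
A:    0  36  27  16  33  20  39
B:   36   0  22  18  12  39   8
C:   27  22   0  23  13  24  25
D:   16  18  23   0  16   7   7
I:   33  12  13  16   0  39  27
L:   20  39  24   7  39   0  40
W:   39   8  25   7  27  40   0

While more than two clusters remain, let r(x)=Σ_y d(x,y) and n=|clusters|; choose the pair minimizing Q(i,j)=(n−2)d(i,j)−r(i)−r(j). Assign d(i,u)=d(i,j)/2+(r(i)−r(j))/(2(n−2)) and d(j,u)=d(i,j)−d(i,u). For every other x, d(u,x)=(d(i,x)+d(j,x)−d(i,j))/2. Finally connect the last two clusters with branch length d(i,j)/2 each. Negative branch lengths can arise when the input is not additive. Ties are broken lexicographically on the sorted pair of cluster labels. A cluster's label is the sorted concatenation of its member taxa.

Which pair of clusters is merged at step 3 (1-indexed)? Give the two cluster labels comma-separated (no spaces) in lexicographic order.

AL,D

1. join B+W (d=8, Q=-241) ⇒ BW; edges |B|=29/10, |W|=51/10
  updated: d(A,BW)=67/2, d(BW,C)=39/2, d(BW,D)=17/2, d(BW,I)=31/2, d(BW,L)=71/2
2. join A+L (d=20, Q=-175) ⇒ AL; edges |A|=21/2, |L|=19/2
  updated: d(AL,BW)=49/2, d(AL,C)=31/2, d(AL,D)=3/2, d(AL,I)=26
3. join AL+D (d=3/2, Q=-112) ⇒ ADL; edges |AL|=23/6, |D|=-7/3
  updated: d(ADL,BW)=63/4, d(ADL,C)=37/2, d(ADL,I)=81/4
4. join ADL+BW (d=63/4, Q=-295/4) ⇒ ABDLW; edges |ADL|=141/16, |BW|=111/16
  updated: d(ABDLW,C)=89/8, d(ABDLW,I)=10
5. join ABDLW+C (d=89/8, Q=-273/8) ⇒ ABCDLW; edges |ABDLW|=65/16, |C|=113/16
  updated: d(ABCDLW,I)=95/16
6. join ABCDLW+I (d=95/16) ⇒ ABCDILW; edges |ABCDLW|=95/32, |I|=95/32
final tree: (((((A:21/2,L:19/2):23/6,D:-7/3):141/16,(B:29/10,W:51/10):111/16):65/16,C:113/16):95/32,I:95/32)
total length: 997/16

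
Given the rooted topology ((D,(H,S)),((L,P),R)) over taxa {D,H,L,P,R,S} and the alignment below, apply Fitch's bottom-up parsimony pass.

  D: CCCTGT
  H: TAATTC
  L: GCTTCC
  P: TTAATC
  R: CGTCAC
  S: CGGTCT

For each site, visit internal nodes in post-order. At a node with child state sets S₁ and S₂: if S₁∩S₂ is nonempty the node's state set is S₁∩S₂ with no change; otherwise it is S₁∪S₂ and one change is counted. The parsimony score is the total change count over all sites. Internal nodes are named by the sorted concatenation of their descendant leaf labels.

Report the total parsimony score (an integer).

19

HS@0: {T} ∪ {C} = {C,T} (union, +1)
DHS@0: {C} ∩ {C,T} = {C} (intersection, +0)
LP@0: {G} ∪ {T} = {G,T} (union, +1)
LPR@0: {G,T} ∪ {C} = {C,G,T} (union, +1)
DHLPRS@0: {C} ∩ {C,G,T} = {C} (intersection, +0)
HS@1: {A} ∪ {G} = {A,G} (union, +1)
DHS@1: {C} ∪ {A,G} = {A,C,G} (union, +1)
LP@1: {C} ∪ {T} = {C,T} (union, +1)
LPR@1: {C,T} ∪ {G} = {C,G,T} (union, +1)
DHLPRS@1: {A,C,G} ∩ {C,G,T} = {C,G} (intersection, +0)
HS@2: {A} ∪ {G} = {A,G} (union, +1)
DHS@2: {C} ∪ {A,G} = {A,C,G} (union, +1)
LP@2: {T} ∪ {A} = {A,T} (union, +1)
LPR@2: {A,T} ∩ {T} = {T} (intersection, +0)
DHLPRS@2: {A,C,G} ∪ {T} = {A,C,G,T} (union, +1)
HS@3: {T} ∩ {T} = {T} (intersection, +0)
DHS@3: {T} ∩ {T} = {T} (intersection, +0)
LP@3: {T} ∪ {A} = {A,T} (union, +1)
LPR@3: {A,T} ∪ {C} = {A,C,T} (union, +1)
DHLPRS@3: {T} ∩ {A,C,T} = {T} (intersection, +0)
HS@4: {T} ∪ {C} = {C,T} (union, +1)
DHS@4: {G} ∪ {C,T} = {C,G,T} (union, +1)
LP@4: {C} ∪ {T} = {C,T} (union, +1)
LPR@4: {C,T} ∪ {A} = {A,C,T} (union, +1)
DHLPRS@4: {C,G,T} ∩ {A,C,T} = {C,T} (intersection, +0)
HS@5: {C} ∪ {T} = {C,T} (union, +1)
DHS@5: {T} ∩ {C,T} = {T} (intersection, +0)
LP@5: {C} ∩ {C} = {C} (intersection, +0)
LPR@5: {C} ∩ {C} = {C} (intersection, +0)
DHLPRS@5: {T} ∪ {C} = {C,T} (union, +1)
per-site changes: [3, 4, 4, 2, 4, 2]; total = 19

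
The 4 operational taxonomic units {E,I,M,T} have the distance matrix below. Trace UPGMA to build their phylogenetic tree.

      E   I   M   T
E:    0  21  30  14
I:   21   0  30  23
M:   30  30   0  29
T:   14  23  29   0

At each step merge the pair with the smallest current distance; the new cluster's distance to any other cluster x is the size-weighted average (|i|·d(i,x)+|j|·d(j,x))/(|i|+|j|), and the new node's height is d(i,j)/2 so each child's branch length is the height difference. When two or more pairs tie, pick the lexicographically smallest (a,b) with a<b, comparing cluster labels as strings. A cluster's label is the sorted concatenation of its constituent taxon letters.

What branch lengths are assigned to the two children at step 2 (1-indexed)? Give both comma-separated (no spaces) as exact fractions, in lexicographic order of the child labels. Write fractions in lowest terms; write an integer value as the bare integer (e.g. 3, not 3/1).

4,11

iteration 1: select E,T (d=14); attach at lengths (7, 7); label the merged cluster ET
  updated: d(ET,I)=22, d(ET,M)=59/2
iteration 2: select ET,I (d=22); attach at lengths (4, 11); label the merged cluster EIT
  updated: d(EIT,M)=89/3
iteration 3: select EIT,M (d=89/3); attach at lengths (23/6, 89/6); label the merged cluster EIMT
final tree: (((E:7,T:7):4,I:11):23/6,M:89/6)
total length: 143/3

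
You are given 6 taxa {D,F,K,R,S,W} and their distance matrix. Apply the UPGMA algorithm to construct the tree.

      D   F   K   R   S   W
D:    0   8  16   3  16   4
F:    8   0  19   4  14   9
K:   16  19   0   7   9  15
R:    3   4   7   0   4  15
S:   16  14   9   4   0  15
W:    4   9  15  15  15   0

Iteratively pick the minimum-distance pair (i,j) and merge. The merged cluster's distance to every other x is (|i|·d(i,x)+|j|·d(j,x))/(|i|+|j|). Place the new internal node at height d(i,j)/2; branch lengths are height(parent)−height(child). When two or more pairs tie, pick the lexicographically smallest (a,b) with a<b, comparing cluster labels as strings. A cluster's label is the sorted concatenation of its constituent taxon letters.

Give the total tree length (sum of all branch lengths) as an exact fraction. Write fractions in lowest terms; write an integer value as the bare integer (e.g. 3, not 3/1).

1. join D+R (d=3) ⇒ DR; edges |D|=3/2, |R|=3/2
  updated: d(DR,F)=6, d(DR,K)=23/2, d(DR,S)=10, d(DR,W)=19/2
2. join DR+F (d=6) ⇒ DFR; edges |DR|=3/2, |F|=3
  updated: d(DFR,K)=14, d(DFR,S)=34/3, d(DFR,W)=28/3
3. join K+S (d=9) ⇒ KS; edges |K|=9/2, |S|=9/2
  updated: d(DFR,KS)=38/3, d(KS,W)=15
4. join DFR+W (d=28/3) ⇒ DFRW; edges |DFR|=5/3, |W|=14/3
  updated: d(DFRW,KS)=53/4
5. join DFRW+KS (d=53/4) ⇒ DFKRSW; edges |DFRW|=47/24, |KS|=17/8
final tree: ((((D:3/2,R:3/2):3/2,F:3):5/3,W:14/3):47/24,(K:9/2,S:9/2):17/8)
total length: 323/12

323/12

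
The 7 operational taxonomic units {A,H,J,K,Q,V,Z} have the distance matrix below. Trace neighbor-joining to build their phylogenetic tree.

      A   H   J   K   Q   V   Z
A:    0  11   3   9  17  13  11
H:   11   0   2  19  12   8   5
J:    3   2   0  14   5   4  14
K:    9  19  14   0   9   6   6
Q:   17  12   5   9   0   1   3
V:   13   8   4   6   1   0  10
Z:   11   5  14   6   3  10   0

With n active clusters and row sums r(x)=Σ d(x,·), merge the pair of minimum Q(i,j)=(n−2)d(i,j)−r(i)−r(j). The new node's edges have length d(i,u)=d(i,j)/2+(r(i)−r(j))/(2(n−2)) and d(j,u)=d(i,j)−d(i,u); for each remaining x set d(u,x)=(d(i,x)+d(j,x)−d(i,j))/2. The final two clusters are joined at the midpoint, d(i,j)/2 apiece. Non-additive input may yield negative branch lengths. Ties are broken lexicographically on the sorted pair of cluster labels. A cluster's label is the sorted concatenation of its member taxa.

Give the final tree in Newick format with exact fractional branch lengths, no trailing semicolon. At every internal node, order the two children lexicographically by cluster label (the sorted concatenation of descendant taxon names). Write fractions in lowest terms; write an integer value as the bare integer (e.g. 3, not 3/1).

1. join A+J (d=3, Q=-91) ⇒ AJ; edges |A|=37/10, |J|=-7/10
  updated: d(AJ,H)=5, d(AJ,K)=10, d(AJ,Q)=19/2, d(AJ,V)=7, d(AJ,Z)=11
2. join AJ+H (d=5, Q=-143/2) ⇒ AHJ; edges |AJ|=27/16, |H|=53/16
  updated: d(AHJ,K)=12, d(AHJ,Q)=33/4, d(AHJ,V)=5, d(AHJ,Z)=11/2
3. join Q+V (d=1, Q=-161/4) ⇒ QV; edges |Q|=3/8, |V|=5/8
  updated: d(AHJ,QV)=49/8, d(K,QV)=7, d(QV,Z)=6
4. join AHJ+QV (d=49/8, Q=-61/2) ⇒ AHJQV; edges |AHJ|=67/16, |QV|=31/16
  updated: d(AHJQV,K)=103/16, d(AHJQV,Z)=43/16
5. join AHJQV+K (d=103/16, Q=-121/8) ⇒ AHJKQV; edges |AHJQV|=25/16, |K|=39/8
  updated: d(AHJKQV,Z)=9/8
6. join AHJKQV+Z (d=9/8) ⇒ AHJKQVZ; edges |AHJKQV|=9/16, |Z|=9/16
final tree: (((((A:37/10,J:-7/10):27/16,H:53/16):67/16,(Q:3/8,V:5/8):31/16):25/16,K:39/8):9/16,Z:9/16)
total length: 363/16

(((((A:37/10,J:-7/10):27/16,H:53/16):67/16,(Q:3/8,V:5/8):31/16):25/16,K:39/8):9/16,Z:9/16)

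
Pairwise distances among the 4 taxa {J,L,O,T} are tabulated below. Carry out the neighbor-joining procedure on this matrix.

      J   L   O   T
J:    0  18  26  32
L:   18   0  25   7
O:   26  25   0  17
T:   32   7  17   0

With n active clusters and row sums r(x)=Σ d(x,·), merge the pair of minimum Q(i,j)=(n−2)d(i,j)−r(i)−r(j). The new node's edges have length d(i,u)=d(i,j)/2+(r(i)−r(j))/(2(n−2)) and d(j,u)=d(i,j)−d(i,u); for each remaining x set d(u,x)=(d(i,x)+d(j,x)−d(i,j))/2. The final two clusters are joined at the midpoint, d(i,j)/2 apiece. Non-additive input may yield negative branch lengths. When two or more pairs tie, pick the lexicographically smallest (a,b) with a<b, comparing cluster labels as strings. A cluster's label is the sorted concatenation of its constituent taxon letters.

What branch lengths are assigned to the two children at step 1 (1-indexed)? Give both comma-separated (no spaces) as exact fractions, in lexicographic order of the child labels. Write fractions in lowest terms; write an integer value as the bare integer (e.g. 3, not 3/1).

iteration 1: select J,O (d=26, Q=-92); attach at lengths (15, 11); label the merged cluster JO
  updated: d(JO,L)=17/2, d(JO,T)=23/2
iteration 2: select JO,L (d=17/2, Q=-27); attach at lengths (13/2, 2); label the merged cluster JLO
  updated: d(JLO,T)=5
iteration 3: select JLO,T (d=5); attach at lengths (5/2, 5/2); label the merged cluster JLOT
final tree: (((J:15,O:11):13/2,L:2):5/2,T:5/2)
total length: 79/2

15,11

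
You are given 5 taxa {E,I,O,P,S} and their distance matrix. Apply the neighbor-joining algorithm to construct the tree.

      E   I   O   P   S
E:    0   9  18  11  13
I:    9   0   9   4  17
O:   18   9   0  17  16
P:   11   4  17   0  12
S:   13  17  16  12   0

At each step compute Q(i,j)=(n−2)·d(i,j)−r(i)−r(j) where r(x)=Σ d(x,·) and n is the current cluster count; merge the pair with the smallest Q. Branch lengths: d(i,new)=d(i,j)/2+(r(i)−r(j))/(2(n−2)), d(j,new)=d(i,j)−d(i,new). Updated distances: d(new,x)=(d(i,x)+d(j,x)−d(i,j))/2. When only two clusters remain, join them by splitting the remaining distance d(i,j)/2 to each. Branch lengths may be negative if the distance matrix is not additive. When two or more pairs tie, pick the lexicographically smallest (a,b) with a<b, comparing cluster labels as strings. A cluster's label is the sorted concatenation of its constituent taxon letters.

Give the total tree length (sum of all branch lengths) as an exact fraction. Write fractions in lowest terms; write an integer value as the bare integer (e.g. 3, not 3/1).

step 1: merge (I,O) at d=9, Q=-72; branch lengths I→1, O→8; new cluster IO
  updated: d(E,IO)=9, d(IO,P)=6, d(IO,S)=12
step 2: merge (E,S) at d=13, Q=-44; branch lengths E→11/2, S→15/2; new cluster ES
  updated: d(ES,IO)=4, d(ES,P)=5
step 3: merge (ES,IO) at d=4, Q=-15; branch lengths ES→3/2, IO→5/2; new cluster EIOS
  updated: d(EIOS,P)=7/2
step 4: merge (EIOS,P) at d=7/2; branch lengths EIOS→7/4, P→7/4; new cluster EIOPS
final tree: (((E:11/2,S:15/2):3/2,(I:1,O:8):5/2):7/4,P:7/4)
total length: 59/2

59/2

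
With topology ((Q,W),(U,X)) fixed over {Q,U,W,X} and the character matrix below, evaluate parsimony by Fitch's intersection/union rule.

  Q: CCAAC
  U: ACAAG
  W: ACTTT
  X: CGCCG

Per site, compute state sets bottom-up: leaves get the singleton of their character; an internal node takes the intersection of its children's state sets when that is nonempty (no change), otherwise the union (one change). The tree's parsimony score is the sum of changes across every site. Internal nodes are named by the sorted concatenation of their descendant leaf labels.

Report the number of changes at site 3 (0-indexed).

2

site 0, node QW: Q={C} ∪ W={A} → {A,C} (+1)
site 0, node UX: U={A} ∪ X={C} → {A,C} (+1)
site 0, node QUWX: QW={A,C} ∩ UX={A,C} → {A,C} (+0)
site 1, node QW: Q={C} ∩ W={C} → {C} (+0)
site 1, node UX: U={C} ∪ X={G} → {C,G} (+1)
site 1, node QUWX: QW={C} ∩ UX={C,G} → {C} (+0)
site 2, node QW: Q={A} ∪ W={T} → {A,T} (+1)
site 2, node UX: U={A} ∪ X={C} → {A,C} (+1)
site 2, node QUWX: QW={A,T} ∩ UX={A,C} → {A} (+0)
site 3, node QW: Q={A} ∪ W={T} → {A,T} (+1)
site 3, node UX: U={A} ∪ X={C} → {A,C} (+1)
site 3, node QUWX: QW={A,T} ∩ UX={A,C} → {A} (+0)
site 4, node QW: Q={C} ∪ W={T} → {C,T} (+1)
site 4, node UX: U={G} ∩ X={G} → {G} (+0)
site 4, node QUWX: QW={C,T} ∪ UX={G} → {C,G,T} (+1)
per-site changes: [2, 1, 2, 2, 2]; total = 9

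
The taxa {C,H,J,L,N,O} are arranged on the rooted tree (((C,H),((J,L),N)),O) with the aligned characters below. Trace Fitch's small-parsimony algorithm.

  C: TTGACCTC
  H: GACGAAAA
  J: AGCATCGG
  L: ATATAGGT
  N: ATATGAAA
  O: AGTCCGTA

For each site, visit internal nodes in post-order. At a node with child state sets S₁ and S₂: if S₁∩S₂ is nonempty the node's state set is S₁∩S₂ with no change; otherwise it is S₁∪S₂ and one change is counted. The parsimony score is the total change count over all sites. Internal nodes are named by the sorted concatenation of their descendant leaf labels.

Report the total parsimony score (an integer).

CH@0: {T} ∪ {G} = {G,T} (union, +1)
JL@0: {A} ∩ {A} = {A} (intersection, +0)
JLN@0: {A} ∩ {A} = {A} (intersection, +0)
CHJLN@0: {G,T} ∪ {A} = {A,G,T} (union, +1)
CHJLNO@0: {A,G,T} ∩ {A} = {A} (intersection, +0)
CH@1: {T} ∪ {A} = {A,T} (union, +1)
JL@1: {G} ∪ {T} = {G,T} (union, +1)
JLN@1: {G,T} ∩ {T} = {T} (intersection, +0)
CHJLN@1: {A,T} ∩ {T} = {T} (intersection, +0)
CHJLNO@1: {T} ∪ {G} = {G,T} (union, +1)
CH@2: {G} ∪ {C} = {C,G} (union, +1)
JL@2: {C} ∪ {A} = {A,C} (union, +1)
JLN@2: {A,C} ∩ {A} = {A} (intersection, +0)
CHJLN@2: {C,G} ∪ {A} = {A,C,G} (union, +1)
CHJLNO@2: {A,C,G} ∪ {T} = {A,C,G,T} (union, +1)
CH@3: {A} ∪ {G} = {A,G} (union, +1)
JL@3: {A} ∪ {T} = {A,T} (union, +1)
JLN@3: {A,T} ∩ {T} = {T} (intersection, +0)
CHJLN@3: {A,G} ∪ {T} = {A,G,T} (union, +1)
CHJLNO@3: {A,G,T} ∪ {C} = {A,C,G,T} (union, +1)
CH@4: {C} ∪ {A} = {A,C} (union, +1)
JL@4: {T} ∪ {A} = {A,T} (union, +1)
JLN@4: {A,T} ∪ {G} = {A,G,T} (union, +1)
CHJLN@4: {A,C} ∩ {A,G,T} = {A} (intersection, +0)
CHJLNO@4: {A} ∪ {C} = {A,C} (union, +1)
CH@5: {C} ∪ {A} = {A,C} (union, +1)
JL@5: {C} ∪ {G} = {C,G} (union, +1)
JLN@5: {C,G} ∪ {A} = {A,C,G} (union, +1)
CHJLN@5: {A,C} ∩ {A,C,G} = {A,C} (intersection, +0)
CHJLNO@5: {A,C} ∪ {G} = {A,C,G} (union, +1)
CH@6: {T} ∪ {A} = {A,T} (union, +1)
JL@6: {G} ∩ {G} = {G} (intersection, +0)
JLN@6: {G} ∪ {A} = {A,G} (union, +1)
CHJLN@6: {A,T} ∩ {A,G} = {A} (intersection, +0)
CHJLNO@6: {A} ∪ {T} = {A,T} (union, +1)
CH@7: {C} ∪ {A} = {A,C} (union, +1)
JL@7: {G} ∪ {T} = {G,T} (union, +1)
JLN@7: {G,T} ∪ {A} = {A,G,T} (union, +1)
CHJLN@7: {A,C} ∩ {A,G,T} = {A} (intersection, +0)
CHJLNO@7: {A} ∩ {A} = {A} (intersection, +0)
per-site changes: [2, 3, 4, 4, 4, 4, 3, 3]; total = 27

27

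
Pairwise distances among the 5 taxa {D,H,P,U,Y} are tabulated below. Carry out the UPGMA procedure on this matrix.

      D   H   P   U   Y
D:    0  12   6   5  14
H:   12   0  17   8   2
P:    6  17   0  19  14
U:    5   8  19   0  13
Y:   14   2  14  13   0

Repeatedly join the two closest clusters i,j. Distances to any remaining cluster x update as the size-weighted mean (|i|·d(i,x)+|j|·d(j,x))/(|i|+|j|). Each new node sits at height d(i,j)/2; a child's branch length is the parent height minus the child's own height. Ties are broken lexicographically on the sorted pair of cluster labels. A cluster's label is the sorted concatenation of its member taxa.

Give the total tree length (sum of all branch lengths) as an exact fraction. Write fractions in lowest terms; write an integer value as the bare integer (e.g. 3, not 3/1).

187/8

step 1: merge (H,Y) at d=2; branch lengths H→1, Y→1; new cluster HY
  updated: d(D,HY)=13, d(HY,P)=31/2, d(HY,U)=21/2
step 2: merge (D,U) at d=5; branch lengths D→5/2, U→5/2; new cluster DU
  updated: d(DU,HY)=47/4, d(DU,P)=25/2
step 3: merge (DU,HY) at d=47/4; branch lengths DU→27/8, HY→39/8; new cluster DHUY
  updated: d(DHUY,P)=14
step 4: merge (DHUY,P) at d=14; branch lengths DHUY→9/8, P→7; new cluster DHPUY
final tree: (((D:5/2,U:5/2):27/8,(H:1,Y:1):39/8):9/8,P:7)
total length: 187/8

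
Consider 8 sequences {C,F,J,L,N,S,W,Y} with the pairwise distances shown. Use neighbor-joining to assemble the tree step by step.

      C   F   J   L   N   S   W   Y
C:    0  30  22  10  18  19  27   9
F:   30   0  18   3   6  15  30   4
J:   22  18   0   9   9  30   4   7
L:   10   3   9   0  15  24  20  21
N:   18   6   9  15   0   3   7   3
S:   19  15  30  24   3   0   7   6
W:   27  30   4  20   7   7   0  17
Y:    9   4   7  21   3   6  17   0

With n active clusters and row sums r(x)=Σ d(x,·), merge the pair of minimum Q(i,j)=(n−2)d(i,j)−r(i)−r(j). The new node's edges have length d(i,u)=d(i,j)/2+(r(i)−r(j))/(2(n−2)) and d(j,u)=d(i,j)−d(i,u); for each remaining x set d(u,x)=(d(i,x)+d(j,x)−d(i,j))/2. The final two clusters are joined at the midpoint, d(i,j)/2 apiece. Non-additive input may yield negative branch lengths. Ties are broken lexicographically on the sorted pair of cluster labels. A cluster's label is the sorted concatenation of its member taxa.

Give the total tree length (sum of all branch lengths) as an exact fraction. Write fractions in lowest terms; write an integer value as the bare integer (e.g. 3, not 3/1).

1. join F+L (d=3, Q=-190) ⇒ FL; edges |F|=11/6, |L|=7/6
  updated: d(C,FL)=37/2, d(FL,J)=12, d(FL,N)=9, d(FL,S)=18, d(FL,W)=47/2, d(FL,Y)=11
2. join J+W (d=4, Q=-299/2) ⇒ JW; edges |J|=37/20, |W|=43/20
  updated: d(C,JW)=45/2, d(FL,JW)=63/4, d(JW,N)=6, d(JW,S)=33/2, d(JW,Y)=10
3. join C+Y (d=9, Q=-90) ⇒ CY; edges |C|=21/2, |Y|=-3/2
  updated: d(CY,FL)=41/4, d(CY,JW)=47/4, d(CY,N)=6, d(CY,S)=8
4. join N+S (d=3, Q=-121/2) ⇒ NS; edges |N|=-25/12, |S|=61/12
  updated: d(CY,NS)=11/2, d(FL,NS)=12, d(JW,NS)=39/4
5. join CY+FL (d=41/4, Q=-45) ⇒ CFLY; edges |CY|=5/2, |FL|=31/4
  updated: d(CFLY,JW)=69/8, d(CFLY,NS)=29/8
6. join CFLY+JW (d=69/8, Q=-22) ⇒ CFJLWY; edges |CFLY|=5/4, |JW|=59/8
  updated: d(CFJLWY,NS)=19/8
7. join CFJLWY+NS (d=19/8) ⇒ CFJLNSWY; edges |CFJLWY|=19/16, |NS|=19/16
final tree: ((((C:21/2,Y:-3/2):5/2,(F:11/6,L:7/6):31/4):5/4,(J:37/20,W:43/20):59/8):19/16,(N:-25/12,S:61/12):19/16)
total length: 161/4

161/4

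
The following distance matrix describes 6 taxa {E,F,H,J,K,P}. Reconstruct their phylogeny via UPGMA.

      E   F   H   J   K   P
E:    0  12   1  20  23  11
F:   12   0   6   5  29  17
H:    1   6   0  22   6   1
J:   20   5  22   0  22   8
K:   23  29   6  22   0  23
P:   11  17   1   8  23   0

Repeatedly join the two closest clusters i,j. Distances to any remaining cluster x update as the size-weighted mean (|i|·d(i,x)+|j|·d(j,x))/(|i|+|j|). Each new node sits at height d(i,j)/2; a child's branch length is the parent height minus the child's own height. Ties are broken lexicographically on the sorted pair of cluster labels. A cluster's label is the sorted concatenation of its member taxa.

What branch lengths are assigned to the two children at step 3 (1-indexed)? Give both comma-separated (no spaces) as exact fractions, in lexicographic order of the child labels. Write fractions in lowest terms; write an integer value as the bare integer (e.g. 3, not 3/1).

5/2,3

iteration 1: select E,H (d=1); attach at lengths (1/2, 1/2); label the merged cluster EH
  updated: d(EH,F)=9, d(EH,J)=21, d(EH,K)=29/2, d(EH,P)=6
iteration 2: select F,J (d=5); attach at lengths (5/2, 5/2); label the merged cluster FJ
  updated: d(EH,FJ)=15, d(FJ,K)=51/2, d(FJ,P)=25/2
iteration 3: select EH,P (d=6); attach at lengths (5/2, 3); label the merged cluster EHP
  updated: d(EHP,FJ)=85/6, d(EHP,K)=52/3
iteration 4: select EHP,FJ (d=85/6); attach at lengths (49/12, 55/12); label the merged cluster EFHJP
  updated: d(EFHJP,K)=103/5
iteration 5: select EFHJP,K (d=103/5); attach at lengths (193/60, 103/10); label the merged cluster EFHJKP
final tree: ((((E:1/2,H:1/2):5/2,P:3):49/12,(F:5/2,J:5/2):55/12):193/60,K:103/10)
total length: 2021/60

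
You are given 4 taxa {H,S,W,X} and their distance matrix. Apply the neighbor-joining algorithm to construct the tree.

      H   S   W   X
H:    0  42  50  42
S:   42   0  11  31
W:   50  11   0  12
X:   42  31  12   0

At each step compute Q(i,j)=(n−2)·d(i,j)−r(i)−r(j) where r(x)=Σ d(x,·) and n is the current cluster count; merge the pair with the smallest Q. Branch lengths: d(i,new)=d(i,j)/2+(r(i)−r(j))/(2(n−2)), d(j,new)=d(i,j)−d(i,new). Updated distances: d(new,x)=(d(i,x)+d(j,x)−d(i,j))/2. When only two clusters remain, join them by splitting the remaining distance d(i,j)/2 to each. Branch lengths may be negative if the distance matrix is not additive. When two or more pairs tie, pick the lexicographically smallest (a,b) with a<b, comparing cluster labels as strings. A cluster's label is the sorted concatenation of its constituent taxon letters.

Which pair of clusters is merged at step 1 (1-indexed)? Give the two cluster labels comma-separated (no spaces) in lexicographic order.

H,X

iteration 1: select H,X (d=42, Q=-135); attach at lengths (133/4, 35/4); label the merged cluster HX
  updated: d(HX,S)=31/2, d(HX,W)=10
iteration 2: select HX,S (d=31/2, Q=-73/2); attach at lengths (29/4, 33/4); label the merged cluster HSX
  updated: d(HSX,W)=11/4
iteration 3: select HSX,W (d=11/4); attach at lengths (11/8, 11/8); label the merged cluster HSWX
final tree: (((H:133/4,X:35/4):29/4,S:33/4):11/8,W:11/8)
total length: 241/4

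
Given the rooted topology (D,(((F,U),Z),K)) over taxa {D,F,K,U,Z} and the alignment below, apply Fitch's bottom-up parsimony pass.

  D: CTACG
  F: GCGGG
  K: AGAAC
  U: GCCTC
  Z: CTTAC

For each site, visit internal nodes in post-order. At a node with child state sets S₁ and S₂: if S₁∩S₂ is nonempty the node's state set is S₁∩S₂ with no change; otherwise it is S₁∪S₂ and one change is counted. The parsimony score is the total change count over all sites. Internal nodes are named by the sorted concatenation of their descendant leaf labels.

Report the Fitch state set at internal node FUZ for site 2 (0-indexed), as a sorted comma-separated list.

C,G,T

[col 0] FU: children F:{G}, U:{G} ∩→ {G}; cost 0
[col 0] FUZ: children FU:{G}, Z:{C} ∪→ {C,G}; cost 1
[col 0] FKUZ: children FUZ:{C,G}, K:{A} ∪→ {A,C,G}; cost 1
[col 0] DFKUZ: children D:{C}, FKUZ:{A,C,G} ∩→ {C}; cost 0
[col 1] FU: children F:{C}, U:{C} ∩→ {C}; cost 0
[col 1] FUZ: children FU:{C}, Z:{T} ∪→ {C,T}; cost 1
[col 1] FKUZ: children FUZ:{C,T}, K:{G} ∪→ {C,G,T}; cost 1
[col 1] DFKUZ: children D:{T}, FKUZ:{C,G,T} ∩→ {T}; cost 0
[col 2] FU: children F:{G}, U:{C} ∪→ {C,G}; cost 1
[col 2] FUZ: children FU:{C,G}, Z:{T} ∪→ {C,G,T}; cost 1
[col 2] FKUZ: children FUZ:{C,G,T}, K:{A} ∪→ {A,C,G,T}; cost 1
[col 2] DFKUZ: children D:{A}, FKUZ:{A,C,G,T} ∩→ {A}; cost 0
[col 3] FU: children F:{G}, U:{T} ∪→ {G,T}; cost 1
[col 3] FUZ: children FU:{G,T}, Z:{A} ∪→ {A,G,T}; cost 1
[col 3] FKUZ: children FUZ:{A,G,T}, K:{A} ∩→ {A}; cost 0
[col 3] DFKUZ: children D:{C}, FKUZ:{A} ∪→ {A,C}; cost 1
[col 4] FU: children F:{G}, U:{C} ∪→ {C,G}; cost 1
[col 4] FUZ: children FU:{C,G}, Z:{C} ∩→ {C}; cost 0
[col 4] FKUZ: children FUZ:{C}, K:{C} ∩→ {C}; cost 0
[col 4] DFKUZ: children D:{G}, FKUZ:{C} ∪→ {C,G}; cost 1
per-site changes: [2, 2, 3, 3, 2]; total = 12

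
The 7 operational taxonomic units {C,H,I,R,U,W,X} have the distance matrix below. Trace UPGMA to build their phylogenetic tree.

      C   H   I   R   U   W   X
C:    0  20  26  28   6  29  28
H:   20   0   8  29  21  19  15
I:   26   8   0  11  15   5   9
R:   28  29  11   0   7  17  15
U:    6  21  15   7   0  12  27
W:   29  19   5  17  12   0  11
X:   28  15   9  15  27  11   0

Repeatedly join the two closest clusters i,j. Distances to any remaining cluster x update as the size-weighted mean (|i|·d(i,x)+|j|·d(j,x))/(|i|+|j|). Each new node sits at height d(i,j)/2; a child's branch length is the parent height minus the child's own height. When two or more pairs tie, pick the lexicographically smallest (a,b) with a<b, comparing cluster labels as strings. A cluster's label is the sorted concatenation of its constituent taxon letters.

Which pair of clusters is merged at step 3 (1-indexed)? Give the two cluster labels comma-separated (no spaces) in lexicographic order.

IW,X

step 1: merge (I,W) at d=5; branch lengths I→5/2, W→5/2; new cluster IW
  updated: d(C,IW)=55/2, d(H,IW)=27/2, d(IW,R)=14, d(IW,U)=27/2, d(IW,X)=10
step 2: merge (C,U) at d=6; branch lengths C→3, U→3; new cluster CU
  updated: d(CU,H)=41/2, d(CU,IW)=41/2, d(CU,R)=35/2, d(CU,X)=55/2
step 3: merge (IW,X) at d=10; branch lengths IW→5/2, X→5; new cluster IWX
  updated: d(CU,IWX)=137/6, d(H,IWX)=14, d(IWX,R)=43/3
step 4: merge (H,IWX) at d=14; branch lengths H→7, IWX→2; new cluster HIWX
  updated: d(CU,HIWX)=89/4, d(HIWX,R)=18
step 5: merge (CU,R) at d=35/2; branch lengths CU→23/4, R→35/4; new cluster CRU
  updated: d(CRU,HIWX)=125/6
step 6: merge (CRU,HIWX) at d=125/6; branch lengths CRU→5/3, HIWX→41/12; new cluster CHIRUWX
final tree: (((C:3,U:3):23/4,R:35/4):5/3,(H:7,((I:5/2,W:5/2):5/2,X:5):2):41/12)
total length: 565/12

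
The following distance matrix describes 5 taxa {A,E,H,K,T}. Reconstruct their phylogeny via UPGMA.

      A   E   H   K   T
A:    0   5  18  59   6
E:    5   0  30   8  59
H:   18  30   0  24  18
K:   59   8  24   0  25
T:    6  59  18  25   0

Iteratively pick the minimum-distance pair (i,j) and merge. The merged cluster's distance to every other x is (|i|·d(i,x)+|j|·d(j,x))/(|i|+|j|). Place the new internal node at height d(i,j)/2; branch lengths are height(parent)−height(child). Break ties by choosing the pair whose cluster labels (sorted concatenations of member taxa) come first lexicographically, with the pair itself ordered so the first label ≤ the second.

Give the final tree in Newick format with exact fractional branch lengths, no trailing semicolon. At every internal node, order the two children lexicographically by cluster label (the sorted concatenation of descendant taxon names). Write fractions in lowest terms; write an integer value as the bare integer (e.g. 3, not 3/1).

iteration 1: select A,E (d=5); attach at lengths (5/2, 5/2); label the merged cluster AE
  updated: d(AE,H)=24, d(AE,K)=67/2, d(AE,T)=65/2
iteration 2: select H,T (d=18); attach at lengths (9, 9); label the merged cluster HT
  updated: d(AE,HT)=113/4, d(HT,K)=49/2
iteration 3: select HT,K (d=49/2); attach at lengths (13/4, 49/4); label the merged cluster HKT
  updated: d(AE,HKT)=30
iteration 4: select AE,HKT (d=30); attach at lengths (25/2, 11/4); label the merged cluster AEHKT
final tree: ((A:5/2,E:5/2):25/2,((H:9,T:9):13/4,K:49/4):11/4)
total length: 215/4

((A:5/2,E:5/2):25/2,((H:9,T:9):13/4,K:49/4):11/4)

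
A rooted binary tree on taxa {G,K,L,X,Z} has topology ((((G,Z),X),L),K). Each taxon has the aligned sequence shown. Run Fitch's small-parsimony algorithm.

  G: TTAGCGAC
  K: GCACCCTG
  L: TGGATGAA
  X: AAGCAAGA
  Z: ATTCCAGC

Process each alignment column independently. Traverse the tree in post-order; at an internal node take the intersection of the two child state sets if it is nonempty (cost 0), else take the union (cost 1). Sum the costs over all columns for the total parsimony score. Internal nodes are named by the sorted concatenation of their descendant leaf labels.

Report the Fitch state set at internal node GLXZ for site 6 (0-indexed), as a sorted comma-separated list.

[col 0] GZ: children G:{T}, Z:{A} ∪→ {A,T}; cost 1
[col 0] GXZ: children GZ:{A,T}, X:{A} ∩→ {A}; cost 0
[col 0] GLXZ: children GXZ:{A}, L:{T} ∪→ {A,T}; cost 1
[col 0] GKLXZ: children GLXZ:{A,T}, K:{G} ∪→ {A,G,T}; cost 1
[col 1] GZ: children G:{T}, Z:{T} ∩→ {T}; cost 0
[col 1] GXZ: children GZ:{T}, X:{A} ∪→ {A,T}; cost 1
[col 1] GLXZ: children GXZ:{A,T}, L:{G} ∪→ {A,G,T}; cost 1
[col 1] GKLXZ: children GLXZ:{A,G,T}, K:{C} ∪→ {A,C,G,T}; cost 1
[col 2] GZ: children G:{A}, Z:{T} ∪→ {A,T}; cost 1
[col 2] GXZ: children GZ:{A,T}, X:{G} ∪→ {A,G,T}; cost 1
[col 2] GLXZ: children GXZ:{A,G,T}, L:{G} ∩→ {G}; cost 0
[col 2] GKLXZ: children GLXZ:{G}, K:{A} ∪→ {A,G}; cost 1
[col 3] GZ: children G:{G}, Z:{C} ∪→ {C,G}; cost 1
[col 3] GXZ: children GZ:{C,G}, X:{C} ∩→ {C}; cost 0
[col 3] GLXZ: children GXZ:{C}, L:{A} ∪→ {A,C}; cost 1
[col 3] GKLXZ: children GLXZ:{A,C}, K:{C} ∩→ {C}; cost 0
[col 4] GZ: children G:{C}, Z:{C} ∩→ {C}; cost 0
[col 4] GXZ: children GZ:{C}, X:{A} ∪→ {A,C}; cost 1
[col 4] GLXZ: children GXZ:{A,C}, L:{T} ∪→ {A,C,T}; cost 1
[col 4] GKLXZ: children GLXZ:{A,C,T}, K:{C} ∩→ {C}; cost 0
[col 5] GZ: children G:{G}, Z:{A} ∪→ {A,G}; cost 1
[col 5] GXZ: children GZ:{A,G}, X:{A} ∩→ {A}; cost 0
[col 5] GLXZ: children GXZ:{A}, L:{G} ∪→ {A,G}; cost 1
[col 5] GKLXZ: children GLXZ:{A,G}, K:{C} ∪→ {A,C,G}; cost 1
[col 6] GZ: children G:{A}, Z:{G} ∪→ {A,G}; cost 1
[col 6] GXZ: children GZ:{A,G}, X:{G} ∩→ {G}; cost 0
[col 6] GLXZ: children GXZ:{G}, L:{A} ∪→ {A,G}; cost 1
[col 6] GKLXZ: children GLXZ:{A,G}, K:{T} ∪→ {A,G,T}; cost 1
[col 7] GZ: children G:{C}, Z:{C} ∩→ {C}; cost 0
[col 7] GXZ: children GZ:{C}, X:{A} ∪→ {A,C}; cost 1
[col 7] GLXZ: children GXZ:{A,C}, L:{A} ∩→ {A}; cost 0
[col 7] GKLXZ: children GLXZ:{A}, K:{G} ∪→ {A,G}; cost 1
per-site changes: [3, 3, 3, 2, 2, 3, 3, 2]; total = 21

A,G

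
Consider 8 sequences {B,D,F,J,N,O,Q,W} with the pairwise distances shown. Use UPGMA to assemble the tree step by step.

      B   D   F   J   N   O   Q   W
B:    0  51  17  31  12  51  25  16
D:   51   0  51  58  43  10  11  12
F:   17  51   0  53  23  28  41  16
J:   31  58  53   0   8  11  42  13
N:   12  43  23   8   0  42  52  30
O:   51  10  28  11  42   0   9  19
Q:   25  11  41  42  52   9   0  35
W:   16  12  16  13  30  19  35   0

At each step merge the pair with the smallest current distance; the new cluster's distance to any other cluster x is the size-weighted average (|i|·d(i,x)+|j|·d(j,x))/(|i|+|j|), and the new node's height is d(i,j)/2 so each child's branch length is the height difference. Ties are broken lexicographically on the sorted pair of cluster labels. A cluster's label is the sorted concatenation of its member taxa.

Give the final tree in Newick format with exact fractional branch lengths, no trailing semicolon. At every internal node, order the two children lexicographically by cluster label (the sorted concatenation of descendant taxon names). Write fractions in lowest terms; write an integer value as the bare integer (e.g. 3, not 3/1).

iteration 1: select J,N (d=8); attach at lengths (4, 4); label the merged cluster JN
  updated: d(B,JN)=43/2, d(D,JN)=101/2, d(F,JN)=38, d(JN,O)=53/2, d(JN,Q)=47, d(JN,W)=43/2
iteration 2: select O,Q (d=9); attach at lengths (9/2, 9/2); label the merged cluster OQ
  updated: d(B,OQ)=38, d(D,OQ)=21/2, d(F,OQ)=69/2, d(JN,OQ)=147/4, d(OQ,W)=27
iteration 3: select D,OQ (d=21/2); attach at lengths (21/4, 3/4); label the merged cluster DOQ
  updated: d(B,DOQ)=127/3, d(DOQ,F)=40, d(DOQ,JN)=124/3, d(DOQ,W)=22
iteration 4: select B,W (d=16); attach at lengths (8, 8); label the merged cluster BW
  updated: d(BW,DOQ)=193/6, d(BW,F)=33/2, d(BW,JN)=43/2
iteration 5: select BW,F (d=33/2); attach at lengths (1/4, 33/4); label the merged cluster BFW
  updated: d(BFW,DOQ)=313/9, d(BFW,JN)=27
iteration 6: select BFW,JN (d=27); attach at lengths (21/4, 19/2); label the merged cluster BFJNW
  updated: d(BFJNW,DOQ)=187/5
iteration 7: select BFJNW,DOQ (d=187/5); attach at lengths (26/5, 269/20); label the merged cluster BDFJNOQW
final tree: ((((B:8,W:8):1/4,F:33/4):21/4,(J:4,N:4):19/2):26/5,(D:21/4,(O:9/2,Q:9/2):3/4):269/20)
total length: 809/10

((((B:8,W:8):1/4,F:33/4):21/4,(J:4,N:4):19/2):26/5,(D:21/4,(O:9/2,Q:9/2):3/4):269/20)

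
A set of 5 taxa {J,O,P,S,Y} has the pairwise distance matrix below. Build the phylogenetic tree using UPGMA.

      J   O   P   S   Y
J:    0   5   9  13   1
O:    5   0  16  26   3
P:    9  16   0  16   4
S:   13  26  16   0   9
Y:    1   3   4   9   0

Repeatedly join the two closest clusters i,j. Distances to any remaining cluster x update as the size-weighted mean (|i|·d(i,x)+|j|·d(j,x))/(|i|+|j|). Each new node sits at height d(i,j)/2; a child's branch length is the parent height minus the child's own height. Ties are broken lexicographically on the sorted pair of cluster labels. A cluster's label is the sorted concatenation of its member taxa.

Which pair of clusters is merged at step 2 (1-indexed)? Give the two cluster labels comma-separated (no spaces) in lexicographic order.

1. join J+Y (d=1) ⇒ JY; edges |J|=1/2, |Y|=1/2
  updated: d(JY,O)=4, d(JY,P)=13/2, d(JY,S)=11
2. join JY+O (d=4) ⇒ JOY; edges |JY|=3/2, |O|=2
  updated: d(JOY,P)=29/3, d(JOY,S)=16
3. join JOY+P (d=29/3) ⇒ JOPY; edges |JOY|=17/6, |P|=29/6
  updated: d(JOPY,S)=16
4. join JOPY+S (d=16) ⇒ JOPSY; edges |JOPY|=19/6, |S|=8
final tree: ((((J:1/2,Y:1/2):3/2,O:2):17/6,P:29/6):19/6,S:8)
total length: 70/3

JY,O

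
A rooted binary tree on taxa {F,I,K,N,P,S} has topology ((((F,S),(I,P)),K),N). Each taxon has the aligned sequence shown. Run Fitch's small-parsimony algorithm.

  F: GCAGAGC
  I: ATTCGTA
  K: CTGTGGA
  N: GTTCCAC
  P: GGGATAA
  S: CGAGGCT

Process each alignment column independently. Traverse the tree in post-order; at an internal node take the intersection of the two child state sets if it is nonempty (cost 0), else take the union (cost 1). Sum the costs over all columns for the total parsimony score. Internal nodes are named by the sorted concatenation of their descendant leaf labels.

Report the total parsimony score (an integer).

[col 0] FS: children F:{G}, S:{C} ∪→ {C,G}; cost 1
[col 0] IP: children I:{A}, P:{G} ∪→ {A,G}; cost 1
[col 0] FIPS: children FS:{C,G}, IP:{A,G} ∩→ {G}; cost 0
[col 0] FIKPS: children FIPS:{G}, K:{C} ∪→ {C,G}; cost 1
[col 0] FIKNPS: children FIKPS:{C,G}, N:{G} ∩→ {G}; cost 0
[col 1] FS: children F:{C}, S:{G} ∪→ {C,G}; cost 1
[col 1] IP: children I:{T}, P:{G} ∪→ {G,T}; cost 1
[col 1] FIPS: children FS:{C,G}, IP:{G,T} ∩→ {G}; cost 0
[col 1] FIKPS: children FIPS:{G}, K:{T} ∪→ {G,T}; cost 1
[col 1] FIKNPS: children FIKPS:{G,T}, N:{T} ∩→ {T}; cost 0
[col 2] FS: children F:{A}, S:{A} ∩→ {A}; cost 0
[col 2] IP: children I:{T}, P:{G} ∪→ {G,T}; cost 1
[col 2] FIPS: children FS:{A}, IP:{G,T} ∪→ {A,G,T}; cost 1
[col 2] FIKPS: children FIPS:{A,G,T}, K:{G} ∩→ {G}; cost 0
[col 2] FIKNPS: children FIKPS:{G}, N:{T} ∪→ {G,T}; cost 1
[col 3] FS: children F:{G}, S:{G} ∩→ {G}; cost 0
[col 3] IP: children I:{C}, P:{A} ∪→ {A,C}; cost 1
[col 3] FIPS: children FS:{G}, IP:{A,C} ∪→ {A,C,G}; cost 1
[col 3] FIKPS: children FIPS:{A,C,G}, K:{T} ∪→ {A,C,G,T}; cost 1
[col 3] FIKNPS: children FIKPS:{A,C,G,T}, N:{C} ∩→ {C}; cost 0
[col 4] FS: children F:{A}, S:{G} ∪→ {A,G}; cost 1
[col 4] IP: children I:{G}, P:{T} ∪→ {G,T}; cost 1
[col 4] FIPS: children FS:{A,G}, IP:{G,T} ∩→ {G}; cost 0
[col 4] FIKPS: children FIPS:{G}, K:{G} ∩→ {G}; cost 0
[col 4] FIKNPS: children FIKPS:{G}, N:{C} ∪→ {C,G}; cost 1
[col 5] FS: children F:{G}, S:{C} ∪→ {C,G}; cost 1
[col 5] IP: children I:{T}, P:{A} ∪→ {A,T}; cost 1
[col 5] FIPS: children FS:{C,G}, IP:{A,T} ∪→ {A,C,G,T}; cost 1
[col 5] FIKPS: children FIPS:{A,C,G,T}, K:{G} ∩→ {G}; cost 0
[col 5] FIKNPS: children FIKPS:{G}, N:{A} ∪→ {A,G}; cost 1
[col 6] FS: children F:{C}, S:{T} ∪→ {C,T}; cost 1
[col 6] IP: children I:{A}, P:{A} ∩→ {A}; cost 0
[col 6] FIPS: children FS:{C,T}, IP:{A} ∪→ {A,C,T}; cost 1
[col 6] FIKPS: children FIPS:{A,C,T}, K:{A} ∩→ {A}; cost 0
[col 6] FIKNPS: children FIKPS:{A}, N:{C} ∪→ {A,C}; cost 1
per-site changes: [3, 3, 3, 3, 3, 4, 3]; total = 22

22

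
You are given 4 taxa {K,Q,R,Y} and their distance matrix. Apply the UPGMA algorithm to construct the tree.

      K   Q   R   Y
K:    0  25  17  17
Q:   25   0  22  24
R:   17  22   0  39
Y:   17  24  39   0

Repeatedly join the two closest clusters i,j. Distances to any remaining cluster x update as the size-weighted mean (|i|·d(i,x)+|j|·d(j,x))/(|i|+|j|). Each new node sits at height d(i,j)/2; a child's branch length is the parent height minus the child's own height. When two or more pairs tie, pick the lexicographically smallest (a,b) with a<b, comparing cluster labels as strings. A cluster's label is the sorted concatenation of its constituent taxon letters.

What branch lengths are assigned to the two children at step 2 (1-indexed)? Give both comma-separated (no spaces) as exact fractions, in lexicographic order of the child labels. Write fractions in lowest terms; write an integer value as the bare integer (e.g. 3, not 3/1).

1. join K+R (d=17) ⇒ KR; edges |K|=17/2, |R|=17/2
  updated: d(KR,Q)=47/2, d(KR,Y)=28
2. join KR+Q (d=47/2) ⇒ KQR; edges |KR|=13/4, |Q|=47/4
  updated: d(KQR,Y)=80/3
3. join KQR+Y (d=80/3) ⇒ KQRY; edges |KQR|=19/12, |Y|=40/3
final tree: (((K:17/2,R:17/2):13/4,Q:47/4):19/12,Y:40/3)
total length: 563/12

13/4,47/4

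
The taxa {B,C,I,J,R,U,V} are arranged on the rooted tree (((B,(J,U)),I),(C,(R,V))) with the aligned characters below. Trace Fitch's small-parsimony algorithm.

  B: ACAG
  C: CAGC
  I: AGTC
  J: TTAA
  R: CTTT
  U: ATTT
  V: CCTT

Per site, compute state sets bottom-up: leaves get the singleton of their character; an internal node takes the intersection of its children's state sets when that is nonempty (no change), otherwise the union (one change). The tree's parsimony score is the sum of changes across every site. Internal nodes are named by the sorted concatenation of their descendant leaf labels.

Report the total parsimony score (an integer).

[col 0] JU: children J:{T}, U:{A} ∪→ {A,T}; cost 1
[col 0] BJU: children B:{A}, JU:{A,T} ∩→ {A}; cost 0
[col 0] BIJU: children BJU:{A}, I:{A} ∩→ {A}; cost 0
[col 0] RV: children R:{C}, V:{C} ∩→ {C}; cost 0
[col 0] CRV: children C:{C}, RV:{C} ∩→ {C}; cost 0
[col 0] BCIJRUV: children BIJU:{A}, CRV:{C} ∪→ {A,C}; cost 1
[col 1] JU: children J:{T}, U:{T} ∩→ {T}; cost 0
[col 1] BJU: children B:{C}, JU:{T} ∪→ {C,T}; cost 1
[col 1] BIJU: children BJU:{C,T}, I:{G} ∪→ {C,G,T}; cost 1
[col 1] RV: children R:{T}, V:{C} ∪→ {C,T}; cost 1
[col 1] CRV: children C:{A}, RV:{C,T} ∪→ {A,C,T}; cost 1
[col 1] BCIJRUV: children BIJU:{C,G,T}, CRV:{A,C,T} ∩→ {C,T}; cost 0
[col 2] JU: children J:{A}, U:{T} ∪→ {A,T}; cost 1
[col 2] BJU: children B:{A}, JU:{A,T} ∩→ {A}; cost 0
[col 2] BIJU: children BJU:{A}, I:{T} ∪→ {A,T}; cost 1
[col 2] RV: children R:{T}, V:{T} ∩→ {T}; cost 0
[col 2] CRV: children C:{G}, RV:{T} ∪→ {G,T}; cost 1
[col 2] BCIJRUV: children BIJU:{A,T}, CRV:{G,T} ∩→ {T}; cost 0
[col 3] JU: children J:{A}, U:{T} ∪→ {A,T}; cost 1
[col 3] BJU: children B:{G}, JU:{A,T} ∪→ {A,G,T}; cost 1
[col 3] BIJU: children BJU:{A,G,T}, I:{C} ∪→ {A,C,G,T}; cost 1
[col 3] RV: children R:{T}, V:{T} ∩→ {T}; cost 0
[col 3] CRV: children C:{C}, RV:{T} ∪→ {C,T}; cost 1
[col 3] BCIJRUV: children BIJU:{A,C,G,T}, CRV:{C,T} ∩→ {C,T}; cost 0
per-site changes: [2, 4, 3, 4]; total = 13

13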